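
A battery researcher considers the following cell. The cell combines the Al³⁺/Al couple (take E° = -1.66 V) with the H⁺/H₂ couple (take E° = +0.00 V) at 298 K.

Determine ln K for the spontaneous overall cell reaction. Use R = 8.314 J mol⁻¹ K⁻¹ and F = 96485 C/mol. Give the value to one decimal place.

387.9

Cathode: H⁺/H₂; anode: Al³⁺/Al. E°cell = (+0.00) − (-1.66) = +1.66 V, with n = 6.
ΔG° = −nFE° = −RT ln K, so ln K = nFE°/(RT) = (6)(96485)(+1.66) / ((8.314)(298)) = 387.876.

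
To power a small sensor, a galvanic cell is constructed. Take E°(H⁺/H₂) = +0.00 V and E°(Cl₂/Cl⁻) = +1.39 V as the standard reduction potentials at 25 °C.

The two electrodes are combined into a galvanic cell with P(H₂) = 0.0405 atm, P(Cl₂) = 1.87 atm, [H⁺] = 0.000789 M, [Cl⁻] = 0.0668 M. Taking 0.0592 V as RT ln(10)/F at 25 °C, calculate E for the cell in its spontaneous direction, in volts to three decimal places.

+1.610 V

Cl₂/Cl⁻ is the cathode (higher E°), H⁺/H₂ the anode: E°cell = +1.39 − (+0.00) = +1.39 V, n = 2.
Overall: Cl₂(g) + H₂(g) → 2 Cl⁻(aq) + 2 H⁺(aq)
Q = [Cl⁻]^2·[H⁺]^2 / (P(Cl₂)·P(H₂)); log Q = -7.436.
E = E° − (0.0592/n) log Q = +1.39 − (0.0592/2)(-7.436) = +1.610 V.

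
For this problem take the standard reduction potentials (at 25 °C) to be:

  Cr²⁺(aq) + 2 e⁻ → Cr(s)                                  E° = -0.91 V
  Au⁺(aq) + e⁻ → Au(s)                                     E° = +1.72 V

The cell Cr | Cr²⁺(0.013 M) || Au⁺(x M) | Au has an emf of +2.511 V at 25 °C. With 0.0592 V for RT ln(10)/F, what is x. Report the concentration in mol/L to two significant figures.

Au⁺/Au is the cathode, Cr²⁺/Cr the anode: E°cell = +2.63 V, n = 2.
Overall reaction: 2 Au⁺(aq) + Cr(s) → 2 Au(s) + Cr²⁺(aq); Q = [Cr²⁺]^1/[Au⁺]^2.
From E = E° − (0.0592/n) log Q: log Q = (E° − E)·n/0.0592 = (+2.63 − (+2.511))·2/0.0592 = 4.0203.
So 2·log[Au⁺] = 1·log(0.013) − log Q = -1.8861 − (4.0203) = -5.9064; log[Au⁺] = -5.9064 / 2 = -2.9532; [Au⁺] = 10^(-2.9532) ≈ 0.0011 M.

0.0011 M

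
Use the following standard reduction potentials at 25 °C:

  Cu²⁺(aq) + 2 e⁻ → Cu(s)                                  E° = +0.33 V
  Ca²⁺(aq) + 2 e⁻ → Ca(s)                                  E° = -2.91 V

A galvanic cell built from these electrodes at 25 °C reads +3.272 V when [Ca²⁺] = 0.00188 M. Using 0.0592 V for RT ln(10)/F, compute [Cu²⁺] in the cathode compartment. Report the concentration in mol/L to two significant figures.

0.023 M

Cu²⁺/Cu is the cathode, Ca²⁺/Ca the anode: E°cell = +3.24 V, n = 2.
Overall reaction: Cu²⁺(aq) + Ca(s) → Cu(s) + Ca²⁺(aq); Q = [Ca²⁺]^1/[Cu²⁺]^1.
From E = E° − (0.0592/n) log Q: log Q = (E° − E)·n/0.0592 = (+3.24 − (+3.272))·2/0.0592 = -1.0811.
So 1·log[Cu²⁺] = 1·log(0.00188) − log Q = -2.7258 − (-1.0811) = -1.6447; [Cu²⁺] = 10^(-1.6447) ≈ 0.023 M.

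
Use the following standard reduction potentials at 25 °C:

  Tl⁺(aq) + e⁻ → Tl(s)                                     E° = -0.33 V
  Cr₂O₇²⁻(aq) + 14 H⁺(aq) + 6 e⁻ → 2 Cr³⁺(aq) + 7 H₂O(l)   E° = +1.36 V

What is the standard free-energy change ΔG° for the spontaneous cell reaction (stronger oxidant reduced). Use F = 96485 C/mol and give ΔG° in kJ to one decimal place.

Cr₂O₇²⁻/Cr³⁺ (E° = +1.36 V) is the cathode; Tl⁺/Tl (E° = -0.33 V) is the anode, so E°cell = +1.69 V.
Balancing electrons gives n = 6 (lcm of 6 and 1).
ΔG° = −nFE° = −(6)(96485)(+1.69) = -978,358 J = -978.4 kJ.

-978.4 kJ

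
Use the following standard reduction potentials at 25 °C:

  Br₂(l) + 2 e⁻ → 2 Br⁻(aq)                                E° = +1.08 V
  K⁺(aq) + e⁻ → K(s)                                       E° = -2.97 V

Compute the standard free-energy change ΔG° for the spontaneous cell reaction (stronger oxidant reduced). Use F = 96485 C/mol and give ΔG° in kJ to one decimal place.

Br₂/Br⁻ (E° = +1.08 V) is the cathode; K⁺/K (E° = -2.97 V) is the anode, so E°cell = +4.05 V.
Balancing electrons gives n = 2 (lcm of 2 and 1).
ΔG° = −nFE° = −(2)(96485)(+4.05) = -781,528 J = -781.5 kJ.

-781.5 kJ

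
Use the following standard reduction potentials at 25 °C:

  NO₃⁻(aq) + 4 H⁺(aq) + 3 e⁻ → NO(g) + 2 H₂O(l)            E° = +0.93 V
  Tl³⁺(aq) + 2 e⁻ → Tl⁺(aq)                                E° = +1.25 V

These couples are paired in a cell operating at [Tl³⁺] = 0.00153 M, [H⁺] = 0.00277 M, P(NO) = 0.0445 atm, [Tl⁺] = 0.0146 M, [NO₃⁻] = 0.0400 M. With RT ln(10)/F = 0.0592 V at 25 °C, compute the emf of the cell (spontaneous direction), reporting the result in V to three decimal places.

+0.494 V

Tl³⁺/Tl⁺ is the cathode (higher E°), NO₃⁻/NO the anode: E°cell = +1.25 − (+0.93) = +0.32 V, n = 6.
Overall: 3 Tl³⁺(aq) + 2 NO(g) + 4 H₂O(l) → 3 Tl⁺(aq) + 2 NO₃⁻(aq) + 8 H⁺(aq)
Q = [Tl⁺]^3·[NO₃⁻]^2·[H⁺]^8 / ([Tl³⁺]^3·P(NO)^2); log Q = -17.614.
E = E° − (0.0592/n) log Q = +0.32 − (0.0592/6)(-17.614) = +0.494 V.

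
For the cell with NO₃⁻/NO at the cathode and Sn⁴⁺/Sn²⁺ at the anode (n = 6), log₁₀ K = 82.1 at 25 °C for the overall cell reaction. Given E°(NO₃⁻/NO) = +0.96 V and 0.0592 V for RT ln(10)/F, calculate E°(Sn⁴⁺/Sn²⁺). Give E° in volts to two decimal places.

E°cell = (0.0592/n)·log K = (0.0592/6)(82.1) = +0.810 V.
Since NO₃⁻/NO is the cathode and Sn⁴⁺/Sn²⁺ the anode, E°cell = E°(NO₃⁻/NO) − E°(Sn⁴⁺/Sn²⁺).
So E°(Sn⁴⁺/Sn²⁺) = E°(NO₃⁻/NO) − E°cell = (+0.96) − (+0.810) = +0.15 V.

+0.15 V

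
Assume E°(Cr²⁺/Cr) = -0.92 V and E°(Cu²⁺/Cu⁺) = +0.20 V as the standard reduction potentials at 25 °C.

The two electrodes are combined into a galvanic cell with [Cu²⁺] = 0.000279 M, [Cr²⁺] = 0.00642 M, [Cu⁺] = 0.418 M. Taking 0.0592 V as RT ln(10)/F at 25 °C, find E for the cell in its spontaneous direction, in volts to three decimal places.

+0.997 V

Cu²⁺/Cu⁺ is the cathode (higher E°), Cr²⁺/Cr the anode: E°cell = +0.20 − (-0.92) = +1.12 V, n = 2.
Overall: 2 Cu²⁺(aq) + Cr(s) → 2 Cu⁺(aq) + Cr²⁺(aq)
Q = [Cu⁺]^2·[Cr²⁺] / ([Cu²⁺]^2); log Q = 4.159.
E = E° − (0.0592/n) log Q = +1.12 − (0.0592/2)(4.159) = +0.997 V.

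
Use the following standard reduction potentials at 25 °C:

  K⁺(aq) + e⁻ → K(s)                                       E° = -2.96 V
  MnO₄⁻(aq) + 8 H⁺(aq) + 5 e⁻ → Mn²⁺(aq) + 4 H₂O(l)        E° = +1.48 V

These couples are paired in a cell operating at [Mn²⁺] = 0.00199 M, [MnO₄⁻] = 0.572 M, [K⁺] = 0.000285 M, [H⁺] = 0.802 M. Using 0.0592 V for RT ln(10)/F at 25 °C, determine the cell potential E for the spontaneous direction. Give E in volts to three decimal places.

+4.670 V

MnO₄⁻/Mn²⁺ is the cathode (higher E°), K⁺/K the anode: E°cell = +1.48 − (-2.96) = +4.44 V, n = 5.
Overall: MnO₄⁻(aq) + 8 H⁺(aq) + 5 K(s) → Mn²⁺(aq) + 4 H₂O(l) + 5 K⁺(aq)
Q = [Mn²⁺]·[K⁺]^5 / ([MnO₄⁻]·[H⁺]^8); log Q = -19.418.
E = E° − (0.0592/n) log Q = +4.44 − (0.0592/5)(-19.418) = +4.670 V.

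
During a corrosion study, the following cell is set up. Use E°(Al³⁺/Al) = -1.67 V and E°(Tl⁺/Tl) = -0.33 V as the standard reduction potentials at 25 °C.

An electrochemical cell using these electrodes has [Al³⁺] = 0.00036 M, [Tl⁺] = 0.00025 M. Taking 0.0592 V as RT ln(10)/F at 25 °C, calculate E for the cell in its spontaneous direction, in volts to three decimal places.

+1.195 V

Tl⁺/Tl is the cathode (higher E°), Al³⁺/Al the anode: E°cell = -0.33 − (-1.67) = +1.34 V, n = 3.
Overall: 3 Tl⁺(aq) + Al(s) → 3 Tl(s) + Al³⁺(aq)
Q = [Al³⁺] / ([Tl⁺]^3); log Q = 7.362.
E = E° − (0.0592/n) log Q = +1.34 − (0.0592/3)(7.362) = +1.195 V.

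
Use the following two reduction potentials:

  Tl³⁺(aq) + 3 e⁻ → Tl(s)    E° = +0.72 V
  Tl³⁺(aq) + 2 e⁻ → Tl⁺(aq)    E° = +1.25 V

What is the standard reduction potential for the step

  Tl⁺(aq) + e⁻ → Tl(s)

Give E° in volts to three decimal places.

-0.340 V

Sequential free energies add, so n₃E°₃ = n₁E°₁ + n₂E°₂.
With n₃ = 3, and the known step contributing 2×(+1.25) V, the unknown satisfies 1·E° = 3×(+0.72) − 2×(+1.25) = -0.340.
E° = -0.340 / 1 = -0.340 V.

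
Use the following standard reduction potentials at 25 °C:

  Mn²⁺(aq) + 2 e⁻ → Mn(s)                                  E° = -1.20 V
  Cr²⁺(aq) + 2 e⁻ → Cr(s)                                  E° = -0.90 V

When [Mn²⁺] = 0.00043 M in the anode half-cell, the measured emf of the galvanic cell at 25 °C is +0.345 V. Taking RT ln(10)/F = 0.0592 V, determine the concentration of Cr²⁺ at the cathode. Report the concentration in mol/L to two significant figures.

0.014 M

Cr²⁺/Cr is the cathode, Mn²⁺/Mn the anode: E°cell = +0.30 V, n = 2.
Overall reaction: Cr²⁺(aq) + Mn(s) → Cr(s) + Mn²⁺(aq); Q = [Mn²⁺]^1/[Cr²⁺]^1.
From E = E° − (0.0592/n) log Q: log Q = (E° − E)·n/0.0592 = (+0.30 − (+0.345))·2/0.0592 = -1.5203.
So 1·log[Cr²⁺] = 1·log(0.00043) − log Q = -3.3665 − (-1.5203) = -1.8462; [Cr²⁺] = 10^(-1.8462) ≈ 0.014 M.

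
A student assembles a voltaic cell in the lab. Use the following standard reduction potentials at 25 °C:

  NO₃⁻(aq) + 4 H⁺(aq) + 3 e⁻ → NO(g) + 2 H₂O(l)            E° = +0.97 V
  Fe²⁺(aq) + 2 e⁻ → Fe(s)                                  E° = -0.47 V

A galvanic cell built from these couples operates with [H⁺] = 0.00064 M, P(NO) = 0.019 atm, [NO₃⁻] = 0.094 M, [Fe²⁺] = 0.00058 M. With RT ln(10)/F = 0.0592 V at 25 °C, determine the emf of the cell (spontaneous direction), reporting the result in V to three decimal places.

NO₃⁻/NO is the cathode (higher E°), Fe²⁺/Fe the anode: E°cell = +0.97 − (-0.47) = +1.44 V, n = 6.
Overall: 2 NO₃⁻(aq) + 8 H⁺(aq) + 3 Fe(s) → 2 NO(g) + 4 H₂O(l) + 3 Fe²⁺(aq)
Q = P(NO)^2·[Fe²⁺]^3 / ([NO₃⁻]^2·[H⁺]^8); log Q = 14.452.
E = E° − (0.0592/n) log Q = +1.44 − (0.0592/6)(14.452) = +1.297 V.

+1.297 V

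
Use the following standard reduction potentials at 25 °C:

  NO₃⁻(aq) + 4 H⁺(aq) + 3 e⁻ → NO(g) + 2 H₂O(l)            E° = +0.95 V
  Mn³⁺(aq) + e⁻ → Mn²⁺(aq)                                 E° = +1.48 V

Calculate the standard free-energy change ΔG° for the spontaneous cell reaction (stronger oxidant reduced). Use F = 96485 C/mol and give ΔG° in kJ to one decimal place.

Mn³⁺/Mn²⁺ (E° = +1.48 V) is the cathode; NO₃⁻/NO (E° = +0.95 V) is the anode, so E°cell = +0.53 V.
Balancing electrons gives n = 3 (lcm of 1 and 3).
ΔG° = −nFE° = −(3)(96485)(+0.53) = -153,411 J = -153.4 kJ.

-153.4 kJ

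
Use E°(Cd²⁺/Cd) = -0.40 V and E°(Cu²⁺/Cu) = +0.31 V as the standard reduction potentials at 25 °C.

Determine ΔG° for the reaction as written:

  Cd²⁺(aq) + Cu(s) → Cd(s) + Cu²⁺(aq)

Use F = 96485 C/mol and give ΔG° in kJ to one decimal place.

+137.0 kJ

As written, Cd²⁺/Cd is reduced (cathode) and Cu²⁺/Cu is oxidised (anode), so E°cell = (-0.40) − (+0.31) = -0.71 V.
Balancing electrons gives n = 2.
ΔG° = −nFE° = −(2)(96485)(-0.71) = 137,009 J = +137.0 kJ.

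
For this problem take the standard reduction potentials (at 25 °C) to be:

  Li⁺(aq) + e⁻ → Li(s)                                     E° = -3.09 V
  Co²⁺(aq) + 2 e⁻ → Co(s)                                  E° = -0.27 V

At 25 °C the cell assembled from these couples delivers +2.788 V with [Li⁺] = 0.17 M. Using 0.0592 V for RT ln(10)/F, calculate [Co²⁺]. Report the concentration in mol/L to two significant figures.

Co²⁺/Co is the cathode, Li⁺/Li the anode: E°cell = +2.82 V, n = 2.
Overall reaction: Co²⁺(aq) + 2 Li(s) → Co(s) + 2 Li⁺(aq); Q = [Li⁺]^2/[Co²⁺]^1.
From E = E° − (0.0592/n) log Q: log Q = (E° − E)·n/0.0592 = (+2.82 − (+2.788))·2/0.0592 = 1.0811.
So 1·log[Co²⁺] = 2·log(0.17) − log Q = -1.5391 − (1.0811) = -2.6202; [Co²⁺] = 10^(-2.6202) ≈ 0.0024 M.

0.0024 M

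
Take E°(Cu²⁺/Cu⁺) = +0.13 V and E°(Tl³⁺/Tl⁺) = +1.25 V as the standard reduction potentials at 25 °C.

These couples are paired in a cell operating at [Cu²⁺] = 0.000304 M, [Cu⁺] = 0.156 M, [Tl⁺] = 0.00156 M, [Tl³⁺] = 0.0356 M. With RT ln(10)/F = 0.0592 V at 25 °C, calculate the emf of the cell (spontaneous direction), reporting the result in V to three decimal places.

+1.321 V

Tl³⁺/Tl⁺ is the cathode (higher E°), Cu²⁺/Cu⁺ the anode: E°cell = +1.25 − (+0.13) = +1.12 V, n = 2.
Overall: Tl³⁺(aq) + 2 Cu⁺(aq) → Tl⁺(aq) + 2 Cu²⁺(aq)
Q = [Tl⁺]·[Cu²⁺]^2 / ([Tl³⁺]·[Cu⁺]^2); log Q = -6.779.
E = E° − (0.0592/n) log Q = +1.12 − (0.0592/2)(-6.779) = +1.321 V.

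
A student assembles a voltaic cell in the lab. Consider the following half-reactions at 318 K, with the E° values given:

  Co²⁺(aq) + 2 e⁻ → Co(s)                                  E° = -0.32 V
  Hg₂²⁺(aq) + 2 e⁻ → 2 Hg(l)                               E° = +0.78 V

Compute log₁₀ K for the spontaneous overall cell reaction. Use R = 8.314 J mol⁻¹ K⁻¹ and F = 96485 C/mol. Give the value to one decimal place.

34.9

Cathode: Hg₂²⁺/Hg; anode: Co²⁺/Co. E°cell = (+0.78) − (-0.32) = +1.10 V, with n = 2.
ΔG° = −nFE° = −RT ln K, so ln K = nFE°/(RT) = (2)(96485)(+1.10) / ((8.314)(318)) = 80.287.
log₁₀ K = 80.287 / ln 10 = 34.9.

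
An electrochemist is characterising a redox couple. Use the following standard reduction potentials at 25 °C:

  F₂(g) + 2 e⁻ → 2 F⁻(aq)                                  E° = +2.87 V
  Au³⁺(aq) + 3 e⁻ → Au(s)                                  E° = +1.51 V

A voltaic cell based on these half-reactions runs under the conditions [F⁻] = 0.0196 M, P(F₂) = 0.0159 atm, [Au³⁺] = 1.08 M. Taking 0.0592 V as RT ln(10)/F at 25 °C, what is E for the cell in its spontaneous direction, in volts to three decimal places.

F₂/F⁻ is the cathode (higher E°), Au³⁺/Au the anode: E°cell = +2.87 − (+1.51) = +1.36 V, n = 6.
Overall: 3 F₂(g) + 2 Au(s) → 6 F⁻(aq) + 2 Au³⁺(aq)
Q = [F⁻]^6·[Au³⁺]^2 / (P(F₂)^3); log Q = -4.784.
E = E° − (0.0592/n) log Q = +1.36 − (0.0592/6)(-4.784) = +1.407 V.

+1.407 V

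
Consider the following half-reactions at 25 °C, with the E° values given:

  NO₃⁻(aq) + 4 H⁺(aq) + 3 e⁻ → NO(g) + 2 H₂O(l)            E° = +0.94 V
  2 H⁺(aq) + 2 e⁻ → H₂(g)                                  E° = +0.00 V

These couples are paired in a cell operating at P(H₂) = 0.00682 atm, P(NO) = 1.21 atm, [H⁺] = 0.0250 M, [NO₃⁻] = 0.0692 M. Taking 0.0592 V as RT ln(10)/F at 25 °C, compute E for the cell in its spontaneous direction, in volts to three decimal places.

+0.820 V

NO₃⁻/NO is the cathode (higher E°), H⁺/H₂ the anode: E°cell = +0.94 − (+0.00) = +0.94 V, n = 6.
Overall: 2 NO₃⁻(aq) + 2 H⁺(aq) + 3 H₂(g) → 2 NO(g) + 4 H₂O(l)
Q = P(NO)^2 / ([NO₃⁻]^2·[H⁺]^2·P(H₂)^3); log Q = 12.188.
E = E° − (0.0592/n) log Q = +0.94 − (0.0592/6)(12.188) = +0.820 V.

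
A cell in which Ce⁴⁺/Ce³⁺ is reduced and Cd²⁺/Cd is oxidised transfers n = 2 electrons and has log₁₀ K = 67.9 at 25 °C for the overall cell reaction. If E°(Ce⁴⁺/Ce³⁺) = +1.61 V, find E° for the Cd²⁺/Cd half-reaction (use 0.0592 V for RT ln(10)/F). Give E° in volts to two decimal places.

-0.40 V

E°cell = (0.0592/n)·log K = (0.0592/2)(67.9) = +2.010 V.
Since Ce⁴⁺/Ce³⁺ is the cathode and Cd²⁺/Cd the anode, E°cell = E°(Ce⁴⁺/Ce³⁺) − E°(Cd²⁺/Cd).
So E°(Cd²⁺/Cd) = E°(Ce⁴⁺/Ce³⁺) − E°cell = (+1.61) − (+2.010) = -0.40 V.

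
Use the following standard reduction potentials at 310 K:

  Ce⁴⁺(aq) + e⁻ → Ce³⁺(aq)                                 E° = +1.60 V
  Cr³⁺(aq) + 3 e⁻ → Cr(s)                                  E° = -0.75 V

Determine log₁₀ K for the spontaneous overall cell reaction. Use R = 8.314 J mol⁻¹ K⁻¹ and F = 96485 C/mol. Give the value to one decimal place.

Cathode: Ce⁴⁺/Ce³⁺; anode: Cr³⁺/Cr. E°cell = (+1.60) − (-0.75) = +2.35 V, with n = 3.
ΔG° = −nFE° = −RT ln K, so ln K = nFE°/(RT) = (3)(96485)(+2.35) / ((8.314)(310)) = 263.923.
log₁₀ K = 263.923 / ln 10 = 114.6.

114.6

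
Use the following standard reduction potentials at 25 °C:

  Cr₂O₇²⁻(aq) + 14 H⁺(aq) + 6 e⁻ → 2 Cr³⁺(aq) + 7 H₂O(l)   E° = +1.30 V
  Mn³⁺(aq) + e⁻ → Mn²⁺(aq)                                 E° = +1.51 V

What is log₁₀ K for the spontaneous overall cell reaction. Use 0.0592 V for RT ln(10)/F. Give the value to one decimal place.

21.3

Cathode: Mn³⁺/Mn²⁺; anode: Cr₂O₇²⁻/Cr³⁺. E°cell = +0.21 V, n = 6.
log K = nE°cell / 0.0592 = (6)(+0.21) / 0.0592 = 21.3.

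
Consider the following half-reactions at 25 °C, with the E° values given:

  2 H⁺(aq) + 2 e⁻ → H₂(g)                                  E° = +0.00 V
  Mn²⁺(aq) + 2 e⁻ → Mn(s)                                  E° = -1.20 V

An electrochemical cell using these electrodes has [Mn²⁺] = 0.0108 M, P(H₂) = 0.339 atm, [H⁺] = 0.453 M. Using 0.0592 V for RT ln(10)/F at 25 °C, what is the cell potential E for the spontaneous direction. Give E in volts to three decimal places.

H⁺/H₂ is the cathode (higher E°), Mn²⁺/Mn the anode: E°cell = +0.00 − (-1.20) = +1.20 V, n = 2.
Overall: 2 H⁺(aq) + Mn(s) → H₂(g) + Mn²⁺(aq)
Q = P(H₂)·[Mn²⁺] / ([H⁺]^2); log Q = -1.749.
E = E° − (0.0592/n) log Q = +1.20 − (0.0592/2)(-1.749) = +1.252 V.

+1.252 V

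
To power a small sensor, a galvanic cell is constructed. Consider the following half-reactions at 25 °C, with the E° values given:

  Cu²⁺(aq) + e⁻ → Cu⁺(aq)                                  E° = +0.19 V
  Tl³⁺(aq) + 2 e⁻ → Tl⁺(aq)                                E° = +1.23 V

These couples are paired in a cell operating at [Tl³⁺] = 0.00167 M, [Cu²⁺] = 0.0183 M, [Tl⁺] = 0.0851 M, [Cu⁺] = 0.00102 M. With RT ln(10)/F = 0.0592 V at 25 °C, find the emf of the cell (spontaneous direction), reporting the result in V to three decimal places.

+0.915 V

Tl³⁺/Tl⁺ is the cathode (higher E°), Cu²⁺/Cu⁺ the anode: E°cell = +1.23 − (+0.19) = +1.04 V, n = 2.
Overall: Tl³⁺(aq) + 2 Cu⁺(aq) → Tl⁺(aq) + 2 Cu²⁺(aq)
Q = [Tl⁺]·[Cu²⁺]^2 / ([Tl³⁺]·[Cu⁺]^2); log Q = 4.215.
E = E° − (0.0592/n) log Q = +1.04 − (0.0592/2)(4.215) = +0.915 V.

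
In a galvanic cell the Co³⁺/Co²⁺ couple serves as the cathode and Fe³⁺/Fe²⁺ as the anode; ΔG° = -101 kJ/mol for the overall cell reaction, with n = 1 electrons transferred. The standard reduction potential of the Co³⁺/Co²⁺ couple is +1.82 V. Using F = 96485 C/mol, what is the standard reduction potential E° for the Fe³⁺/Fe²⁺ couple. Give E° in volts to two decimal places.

E°cell = −ΔG°/(nF) = −(-101×10³)/((1)(96485)) = +1.047 V.
Since Co³⁺/Co²⁺ is the cathode and Fe³⁺/Fe²⁺ the anode, E°cell = E°(Co³⁺/Co²⁺) − E°(Fe³⁺/Fe²⁺).
So E°(Fe³⁺/Fe²⁺) = E°(Co³⁺/Co²⁺) − E°cell = (+1.82) − (+1.047) = +0.77 V.

+0.77 V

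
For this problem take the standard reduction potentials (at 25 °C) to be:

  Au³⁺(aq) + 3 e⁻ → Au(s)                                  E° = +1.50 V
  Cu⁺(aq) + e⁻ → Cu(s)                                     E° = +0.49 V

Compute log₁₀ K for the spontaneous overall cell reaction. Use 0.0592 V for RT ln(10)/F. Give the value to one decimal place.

Cathode: Au³⁺/Au; anode: Cu⁺/Cu. E°cell = +1.01 V, n = 3.
log K = nE°cell / 0.0592 = (3)(+1.01) / 0.0592 = 51.2.

51.2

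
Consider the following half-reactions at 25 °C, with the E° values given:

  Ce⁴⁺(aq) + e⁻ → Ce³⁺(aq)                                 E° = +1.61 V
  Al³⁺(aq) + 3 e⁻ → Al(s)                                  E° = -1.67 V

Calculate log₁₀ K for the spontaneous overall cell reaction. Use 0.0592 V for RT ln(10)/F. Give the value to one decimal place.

166.2

Cathode: Ce⁴⁺/Ce³⁺; anode: Al³⁺/Al. E°cell = +3.28 V, n = 3.
log K = nE°cell / 0.0592 = (3)(+3.28) / 0.0592 = 166.2.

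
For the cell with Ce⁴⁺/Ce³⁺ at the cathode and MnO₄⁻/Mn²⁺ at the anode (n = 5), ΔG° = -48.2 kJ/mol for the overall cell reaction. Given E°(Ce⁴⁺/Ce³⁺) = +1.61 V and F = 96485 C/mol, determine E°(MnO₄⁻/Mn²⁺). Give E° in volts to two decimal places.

+1.51 V

E°cell = −ΔG°/(nF) = −(-48.2×10³)/((5)(96485)) = +0.100 V.
Since Ce⁴⁺/Ce³⁺ is the cathode and MnO₄⁻/Mn²⁺ the anode, E°cell = E°(Ce⁴⁺/Ce³⁺) − E°(MnO₄⁻/Mn²⁺).
So E°(MnO₄⁻/Mn²⁺) = E°(Ce⁴⁺/Ce³⁺) − E°cell = (+1.61) − (+0.100) = +1.51 V.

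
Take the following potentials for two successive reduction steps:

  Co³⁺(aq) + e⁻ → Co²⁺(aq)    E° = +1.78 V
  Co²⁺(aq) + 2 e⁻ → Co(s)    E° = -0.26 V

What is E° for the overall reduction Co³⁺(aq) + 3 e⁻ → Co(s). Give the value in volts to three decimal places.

Since ΔG° = −nFE° is additive over sequential reductions, n₃E°₃ = n₁E°₁ + n₂E°₂.
E°₃ = (1×+1.78 + 2×-0.26) / 3 = (+1.260) / 3 = +0.420 V.

+0.420 V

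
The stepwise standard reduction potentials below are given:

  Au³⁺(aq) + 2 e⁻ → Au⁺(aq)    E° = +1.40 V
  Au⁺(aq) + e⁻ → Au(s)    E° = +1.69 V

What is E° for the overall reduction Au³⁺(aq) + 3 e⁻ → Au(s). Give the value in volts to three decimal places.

+1.497 V

Since ΔG° = −nFE° is additive over sequential reductions, n₃E°₃ = n₁E°₁ + n₂E°₂.
E°₃ = (2×+1.40 + 1×+1.69) / 3 = (+4.490) / 3 = +1.497 V.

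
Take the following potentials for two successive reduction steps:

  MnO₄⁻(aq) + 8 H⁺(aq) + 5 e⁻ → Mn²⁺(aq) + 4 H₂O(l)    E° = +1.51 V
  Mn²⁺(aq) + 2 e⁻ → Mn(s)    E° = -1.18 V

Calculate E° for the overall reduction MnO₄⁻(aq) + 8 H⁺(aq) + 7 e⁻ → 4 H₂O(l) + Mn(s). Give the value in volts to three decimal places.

+0.741 V

Since ΔG° = −nFE° is additive over sequential reductions, n₃E°₃ = n₁E°₁ + n₂E°₂.
E°₃ = (5×+1.51 + 2×-1.18) / 7 = (+5.190) / 7 = +0.741 V.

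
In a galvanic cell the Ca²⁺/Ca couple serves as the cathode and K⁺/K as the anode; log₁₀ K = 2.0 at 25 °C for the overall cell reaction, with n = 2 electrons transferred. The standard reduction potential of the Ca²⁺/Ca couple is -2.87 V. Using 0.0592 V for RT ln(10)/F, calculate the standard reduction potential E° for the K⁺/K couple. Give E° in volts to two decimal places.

E°cell = (0.0592/n)·log K = (0.0592/2)(2.0) = +0.059 V.
Since Ca²⁺/Ca is the cathode and K⁺/K the anode, E°cell = E°(Ca²⁺/Ca) − E°(K⁺/K).
So E°(K⁺/K) = E°(Ca²⁺/Ca) − E°cell = (-2.87) − (+0.059) = -2.93 V.

-2.93 V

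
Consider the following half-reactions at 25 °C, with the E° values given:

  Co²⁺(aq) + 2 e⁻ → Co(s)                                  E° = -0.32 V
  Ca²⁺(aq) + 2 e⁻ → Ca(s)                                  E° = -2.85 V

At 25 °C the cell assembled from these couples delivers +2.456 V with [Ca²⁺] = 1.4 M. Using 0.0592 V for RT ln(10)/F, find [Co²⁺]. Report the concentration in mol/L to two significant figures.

0.0044 M

Co²⁺/Co is the cathode, Ca²⁺/Ca the anode: E°cell = +2.53 V, n = 2.
Overall reaction: Co²⁺(aq) + Ca(s) → Co(s) + Ca²⁺(aq); Q = [Ca²⁺]^1/[Co²⁺]^1.
From E = E° − (0.0592/n) log Q: log Q = (E° − E)·n/0.0592 = (+2.53 − (+2.456))·2/0.0592 = 2.5000.
So 1·log[Co²⁺] = 1·log(1.4) − log Q = 0.1461 − (2.5000) = -2.3539; [Co²⁺] = 10^(-2.3539) ≈ 0.0044 M.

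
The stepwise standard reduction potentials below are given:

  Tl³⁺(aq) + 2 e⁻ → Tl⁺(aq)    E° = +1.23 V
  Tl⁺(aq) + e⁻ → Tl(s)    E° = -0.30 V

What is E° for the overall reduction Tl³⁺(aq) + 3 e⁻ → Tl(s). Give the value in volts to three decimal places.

Standard free energies of sequential steps add: ΔG°₃ = ΔG°₁ + ΔG°₂, so n₃E°₃ = n₁E°₁ + n₂E°₂.
E°₃ = (2×+1.23 + 1×-0.30) / 3 = (+2.160) / 3 = +0.720 V.

+0.720 V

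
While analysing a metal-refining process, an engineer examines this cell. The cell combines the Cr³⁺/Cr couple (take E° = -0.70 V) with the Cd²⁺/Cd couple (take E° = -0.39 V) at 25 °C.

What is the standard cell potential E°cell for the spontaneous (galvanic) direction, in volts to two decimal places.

The Cd²⁺/Cd couple has the higher reduction potential, so it is the cathode; Cr³⁺/Cr is oxidised at the anode.
E°cell = E°(cathode) − E°(anode) = (-0.39) − (-0.70) = +0.31 V.

+0.31 V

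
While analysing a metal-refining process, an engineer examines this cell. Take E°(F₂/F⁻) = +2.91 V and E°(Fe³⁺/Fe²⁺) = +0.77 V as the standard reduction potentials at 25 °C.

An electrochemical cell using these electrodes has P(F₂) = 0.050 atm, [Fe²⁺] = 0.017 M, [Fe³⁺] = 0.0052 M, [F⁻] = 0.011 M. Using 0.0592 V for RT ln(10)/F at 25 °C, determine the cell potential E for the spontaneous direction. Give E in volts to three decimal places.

F₂/F⁻ is the cathode (higher E°), Fe³⁺/Fe²⁺ the anode: E°cell = +2.91 − (+0.77) = +2.14 V, n = 2.
Overall: F₂(g) + 2 Fe²⁺(aq) → 2 F⁻(aq) + 2 Fe³⁺(aq)
Q = [F⁻]^2·[Fe³⁺]^2 / (P(F₂)·[Fe²⁺]^2); log Q = -3.645.
E = E° − (0.0592/n) log Q = +2.14 − (0.0592/2)(-3.645) = +2.248 V.

+2.248 V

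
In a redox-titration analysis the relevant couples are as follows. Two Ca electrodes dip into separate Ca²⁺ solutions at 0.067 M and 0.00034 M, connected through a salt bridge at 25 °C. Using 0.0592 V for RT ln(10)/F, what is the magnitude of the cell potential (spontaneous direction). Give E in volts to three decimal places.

+0.068 V

For a concentration cell E°cell = 0. The 0.067 M side is the cathode (reduction is favoured where [Ca²⁺] is higher).
With n = 2, E = −(0.0592/2) log([Ca²⁺]ₐₙ/[Ca²⁺]꜀ₐₜ) = −(0.0592/2) log(0.00034/0.067) = −(0.0592/2)(-2.295) = +0.068 V.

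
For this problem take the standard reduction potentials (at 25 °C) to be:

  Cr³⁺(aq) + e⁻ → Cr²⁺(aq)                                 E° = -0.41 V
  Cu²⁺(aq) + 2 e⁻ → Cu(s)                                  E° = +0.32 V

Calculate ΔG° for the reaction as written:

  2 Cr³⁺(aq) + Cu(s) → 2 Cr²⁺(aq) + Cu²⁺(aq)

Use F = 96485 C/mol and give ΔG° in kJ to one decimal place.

+140.9 kJ

As written, Cr³⁺/Cr²⁺ is reduced (cathode) and Cu²⁺/Cu is oxidised (anode), so E°cell = (-0.41) − (+0.32) = -0.73 V.
Balancing electrons gives n = 2.
ΔG° = −nFE° = −(2)(96485)(-0.73) = 140,868 J = +140.9 kJ.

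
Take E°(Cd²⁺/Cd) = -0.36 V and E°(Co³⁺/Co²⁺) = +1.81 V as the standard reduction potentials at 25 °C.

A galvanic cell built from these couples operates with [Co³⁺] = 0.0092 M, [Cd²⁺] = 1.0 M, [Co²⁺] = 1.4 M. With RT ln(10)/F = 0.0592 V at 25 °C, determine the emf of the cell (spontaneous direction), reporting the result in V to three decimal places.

+2.041 V

Co³⁺/Co²⁺ is the cathode (higher E°), Cd²⁺/Cd the anode: E°cell = +1.81 − (-0.36) = +2.17 V, n = 2.
Overall: 2 Co³⁺(aq) + Cd(s) → 2 Co²⁺(aq) + Cd²⁺(aq)
Q = [Co²⁺]^2·[Cd²⁺] / ([Co³⁺]^2); log Q = 4.365.
E = E° − (0.0592/n) log Q = +2.17 − (0.0592/2)(4.365) = +2.041 V.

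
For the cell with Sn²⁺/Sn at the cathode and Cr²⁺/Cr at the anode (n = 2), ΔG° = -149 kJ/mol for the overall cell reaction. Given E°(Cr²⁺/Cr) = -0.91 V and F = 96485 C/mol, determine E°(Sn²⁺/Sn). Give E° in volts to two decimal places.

-0.14 V

E°cell = −ΔG°/(nF) = −(-149×10³)/((2)(96485)) = +0.772 V.
Since Sn²⁺/Sn is the cathode and Cr²⁺/Cr the anode, E°cell = E°(Sn²⁺/Sn) − E°(Cr²⁺/Cr).
So E°(Sn²⁺/Sn) = E°cell + E°(Cr²⁺/Cr) = +0.772 + (-0.91) = -0.14 V.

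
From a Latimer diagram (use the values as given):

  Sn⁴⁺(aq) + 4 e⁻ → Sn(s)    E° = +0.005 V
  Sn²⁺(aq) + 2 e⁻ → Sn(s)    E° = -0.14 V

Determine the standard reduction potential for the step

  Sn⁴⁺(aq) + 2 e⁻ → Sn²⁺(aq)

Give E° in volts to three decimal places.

+0.150 V

Sequential free energies add, so n₃E°₃ = n₁E°₁ + n₂E°₂.
With n₃ = 4, and the known step contributing 2×(-0.14) V, the unknown satisfies 2·E° = 4×(+0.005) − 2×(-0.14) = +0.300.
E° = +0.300 / 2 = +0.150 V.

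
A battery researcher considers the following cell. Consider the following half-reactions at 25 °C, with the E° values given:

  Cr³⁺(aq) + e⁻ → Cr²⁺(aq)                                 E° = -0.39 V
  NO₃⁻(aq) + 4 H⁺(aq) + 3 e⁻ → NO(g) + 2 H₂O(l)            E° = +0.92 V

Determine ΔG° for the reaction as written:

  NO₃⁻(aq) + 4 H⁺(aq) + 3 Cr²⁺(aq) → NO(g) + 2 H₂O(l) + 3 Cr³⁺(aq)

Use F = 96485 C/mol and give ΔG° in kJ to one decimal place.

-379.2 kJ

As written, NO₃⁻/NO is reduced (cathode) and Cr³⁺/Cr²⁺ is oxidised (anode), so E°cell = (+0.92) − (-0.39) = +1.31 V.
Balancing electrons gives n = 3.
ΔG° = −nFE° = −(3)(96485)(+1.31) = -379,186 J = -379.2 kJ.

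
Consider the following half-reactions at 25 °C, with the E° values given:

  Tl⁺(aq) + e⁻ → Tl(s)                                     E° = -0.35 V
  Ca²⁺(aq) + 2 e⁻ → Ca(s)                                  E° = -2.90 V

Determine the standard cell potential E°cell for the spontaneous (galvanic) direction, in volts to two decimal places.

+2.55 V

The Tl⁺/Tl couple has the higher reduction potential, so it is the cathode; Ca²⁺/Ca is oxidised at the anode.
E°cell = E°(cathode) − E°(anode) = (-0.35) − (-2.90) = +2.55 V.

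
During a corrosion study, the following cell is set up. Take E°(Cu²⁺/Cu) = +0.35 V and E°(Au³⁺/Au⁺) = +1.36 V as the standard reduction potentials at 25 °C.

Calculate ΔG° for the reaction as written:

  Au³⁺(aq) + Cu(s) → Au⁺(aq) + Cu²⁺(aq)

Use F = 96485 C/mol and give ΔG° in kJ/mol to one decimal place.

-194.9 kJ/mol

As written, Au³⁺/Au⁺ is reduced (cathode) and Cu²⁺/Cu is oxidised (anode), so E°cell = (+1.36) − (+0.35) = +1.01 V.
Balancing electrons gives n = 2.
ΔG° = −nFE° = −(2)(96485)(+1.01) = -194,900 J = -194.9 kJ/mol.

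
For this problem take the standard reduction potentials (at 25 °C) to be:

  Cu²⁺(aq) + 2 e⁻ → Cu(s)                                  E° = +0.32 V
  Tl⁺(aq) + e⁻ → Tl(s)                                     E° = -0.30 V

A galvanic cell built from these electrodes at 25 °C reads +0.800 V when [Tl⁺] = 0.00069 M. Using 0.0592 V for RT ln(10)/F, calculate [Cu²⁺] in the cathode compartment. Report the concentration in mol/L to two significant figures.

0.57 M

Cu²⁺/Cu is the cathode, Tl⁺/Tl the anode: E°cell = +0.62 V, n = 2.
Overall reaction: Cu²⁺(aq) + 2 Tl(s) → Cu(s) + 2 Tl⁺(aq); Q = [Tl⁺]^2/[Cu²⁺]^1.
From E = E° − (0.0592/n) log Q: log Q = (E° − E)·n/0.0592 = (+0.62 − (+0.800))·2/0.0592 = -6.0811.
So 1·log[Cu²⁺] = 2·log(0.00069) − log Q = -6.3223 − (-6.0811) = -0.2412; [Cu²⁺] = 10^(-0.2412) ≈ 0.57 M.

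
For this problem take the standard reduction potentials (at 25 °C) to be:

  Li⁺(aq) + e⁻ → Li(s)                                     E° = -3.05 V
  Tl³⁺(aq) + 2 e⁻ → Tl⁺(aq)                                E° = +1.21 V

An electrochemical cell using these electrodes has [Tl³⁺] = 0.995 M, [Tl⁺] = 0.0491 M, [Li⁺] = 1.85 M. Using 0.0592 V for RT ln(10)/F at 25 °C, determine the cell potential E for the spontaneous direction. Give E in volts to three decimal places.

+4.283 V

Tl³⁺/Tl⁺ is the cathode (higher E°), Li⁺/Li the anode: E°cell = +1.21 − (-3.05) = +4.26 V, n = 2.
Overall: Tl³⁺(aq) + 2 Li(s) → Tl⁺(aq) + 2 Li⁺(aq)
Q = [Tl⁺]·[Li⁺]^2 / ([Tl³⁺]); log Q = -0.772.
E = E° − (0.0592/n) log Q = +4.26 − (0.0592/2)(-0.772) = +4.283 V.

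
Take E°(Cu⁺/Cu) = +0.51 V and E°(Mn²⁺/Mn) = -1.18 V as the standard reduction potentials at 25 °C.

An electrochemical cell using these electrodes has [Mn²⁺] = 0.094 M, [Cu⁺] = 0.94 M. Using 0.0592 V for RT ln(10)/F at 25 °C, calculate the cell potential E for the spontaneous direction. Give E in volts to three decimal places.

Cu⁺/Cu is the cathode (higher E°), Mn²⁺/Mn the anode: E°cell = +0.51 − (-1.18) = +1.69 V, n = 2.
Overall: 2 Cu⁺(aq) + Mn(s) → 2 Cu(s) + Mn²⁺(aq)
Q = [Mn²⁺] / ([Cu⁺]^2); log Q = -0.973.
E = E° − (0.0592/n) log Q = +1.69 − (0.0592/2)(-0.973) = +1.719 V.

+1.719 V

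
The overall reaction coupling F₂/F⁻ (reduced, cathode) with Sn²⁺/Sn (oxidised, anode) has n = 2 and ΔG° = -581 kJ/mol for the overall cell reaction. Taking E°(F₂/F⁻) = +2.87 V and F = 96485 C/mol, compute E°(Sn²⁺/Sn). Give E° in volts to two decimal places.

E°cell = −ΔG°/(nF) = −(-581×10³)/((2)(96485)) = +3.011 V.
Since F₂/F⁻ is the cathode and Sn²⁺/Sn the anode, E°cell = E°(F₂/F⁻) − E°(Sn²⁺/Sn).
So E°(Sn²⁺/Sn) = E°(F₂/F⁻) − E°cell = (+2.87) − (+3.011) = -0.14 V.

-0.14 V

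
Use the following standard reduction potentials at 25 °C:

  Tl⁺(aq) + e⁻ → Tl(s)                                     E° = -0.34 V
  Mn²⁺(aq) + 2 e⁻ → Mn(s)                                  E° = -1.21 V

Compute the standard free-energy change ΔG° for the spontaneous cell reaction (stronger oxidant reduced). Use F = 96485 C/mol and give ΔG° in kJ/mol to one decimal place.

Tl⁺/Tl (E° = -0.34 V) is the cathode; Mn²⁺/Mn (E° = -1.21 V) is the anode, so E°cell = +0.87 V.
Balancing electrons gives n = 2 (lcm of 1 and 2).
ΔG° = −nFE° = −(2)(96485)(+0.87) = -167,884 J = -167.9 kJ/mol.

-167.9 kJ/mol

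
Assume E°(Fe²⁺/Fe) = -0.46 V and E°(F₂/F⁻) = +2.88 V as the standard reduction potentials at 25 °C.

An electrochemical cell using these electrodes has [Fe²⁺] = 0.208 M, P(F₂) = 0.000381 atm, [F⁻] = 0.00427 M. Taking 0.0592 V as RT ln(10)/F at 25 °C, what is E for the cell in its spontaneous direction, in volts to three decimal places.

F₂/F⁻ is the cathode (higher E°), Fe²⁺/Fe the anode: E°cell = +2.88 − (-0.46) = +3.34 V, n = 2.
Overall: F₂(g) + Fe(s) → 2 F⁻(aq) + Fe²⁺(aq)
Q = [F⁻]^2·[Fe²⁺] / (P(F₂)); log Q = -2.002.
E = E° − (0.0592/n) log Q = +3.34 − (0.0592/2)(-2.002) = +3.399 V.

+3.399 V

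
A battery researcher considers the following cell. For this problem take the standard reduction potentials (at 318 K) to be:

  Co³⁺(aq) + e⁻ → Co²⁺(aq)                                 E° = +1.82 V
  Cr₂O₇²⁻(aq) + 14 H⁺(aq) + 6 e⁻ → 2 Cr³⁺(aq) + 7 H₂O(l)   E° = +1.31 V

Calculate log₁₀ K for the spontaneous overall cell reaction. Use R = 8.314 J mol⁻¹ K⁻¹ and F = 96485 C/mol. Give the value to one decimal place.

Cathode: Co³⁺/Co²⁺; anode: Cr₂O₇²⁻/Cr³⁺. E°cell = (+1.82) − (+1.31) = +0.51 V, with n = 6.
ΔG° = −nFE° = −RT ln K, so ln K = nFE°/(RT) = (6)(96485)(+0.51) / ((8.314)(318)) = 111.672.
log₁₀ K = 111.672 / ln 10 = 48.5.

48.5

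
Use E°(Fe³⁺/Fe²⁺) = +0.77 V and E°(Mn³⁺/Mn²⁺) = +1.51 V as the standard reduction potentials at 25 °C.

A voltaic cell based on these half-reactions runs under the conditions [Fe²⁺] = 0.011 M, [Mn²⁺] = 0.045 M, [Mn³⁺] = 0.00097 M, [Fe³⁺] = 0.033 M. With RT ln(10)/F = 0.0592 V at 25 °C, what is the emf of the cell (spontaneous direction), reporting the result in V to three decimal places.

Mn³⁺/Mn²⁺ is the cathode (higher E°), Fe³⁺/Fe²⁺ the anode: E°cell = +1.51 − (+0.77) = +0.74 V, n = 1.
Overall: Mn³⁺(aq) + Fe²⁺(aq) → Mn²⁺(aq) + Fe³⁺(aq)
Q = [Mn²⁺]·[Fe³⁺] / ([Mn³⁺]·[Fe²⁺]); log Q = 2.144.
E = E° − (0.0592/n) log Q = +0.74 − (0.0592/1)(2.144) = +0.613 V.

+0.613 V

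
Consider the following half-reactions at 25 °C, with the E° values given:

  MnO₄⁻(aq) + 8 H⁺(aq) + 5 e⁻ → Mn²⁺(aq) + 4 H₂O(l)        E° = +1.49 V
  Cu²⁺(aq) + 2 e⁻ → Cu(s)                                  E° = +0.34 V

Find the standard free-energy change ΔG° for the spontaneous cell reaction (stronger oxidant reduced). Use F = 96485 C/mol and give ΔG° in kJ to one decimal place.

-1109.6 kJ

MnO₄⁻/Mn²⁺ (E° = +1.49 V) is the cathode; Cu²⁺/Cu (E° = +0.34 V) is the anode, so E°cell = +1.15 V.
Balancing electrons gives n = 10 (lcm of 5 and 2).
ΔG° = −nFE° = −(10)(96485)(+1.15) = -1,109,578 J = -1109.6 kJ.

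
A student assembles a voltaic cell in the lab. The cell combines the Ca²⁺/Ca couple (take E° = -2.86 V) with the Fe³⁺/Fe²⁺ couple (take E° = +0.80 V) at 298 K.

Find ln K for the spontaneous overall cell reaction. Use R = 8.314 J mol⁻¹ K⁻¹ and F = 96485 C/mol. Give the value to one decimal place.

285.1

Cathode: Fe³⁺/Fe²⁺; anode: Ca²⁺/Ca. E°cell = (+0.80) − (-2.86) = +3.66 V, with n = 2.
ΔG° = −nFE° = −RT ln K, so ln K = nFE°/(RT) = (2)(96485)(+3.66) / ((8.314)(298)) = 285.065.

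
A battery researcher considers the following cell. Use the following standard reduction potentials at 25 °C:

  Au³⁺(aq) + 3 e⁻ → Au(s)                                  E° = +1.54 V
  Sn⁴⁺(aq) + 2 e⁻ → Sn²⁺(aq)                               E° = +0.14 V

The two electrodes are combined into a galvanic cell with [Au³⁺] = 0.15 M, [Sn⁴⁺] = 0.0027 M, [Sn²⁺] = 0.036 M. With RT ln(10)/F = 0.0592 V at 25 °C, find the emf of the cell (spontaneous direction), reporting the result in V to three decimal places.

Au³⁺/Au is the cathode (higher E°), Sn⁴⁺/Sn²⁺ the anode: E°cell = +1.54 − (+0.14) = +1.40 V, n = 6.
Overall: 2 Au³⁺(aq) + 3 Sn²⁺(aq) → 2 Au(s) + 3 Sn⁴⁺(aq)
Q = [Sn⁴⁺]^3 / ([Au³⁺]^2·[Sn²⁺]^3); log Q = -1.727.
E = E° − (0.0592/n) log Q = +1.40 − (0.0592/6)(-1.727) = +1.417 V.

+1.417 V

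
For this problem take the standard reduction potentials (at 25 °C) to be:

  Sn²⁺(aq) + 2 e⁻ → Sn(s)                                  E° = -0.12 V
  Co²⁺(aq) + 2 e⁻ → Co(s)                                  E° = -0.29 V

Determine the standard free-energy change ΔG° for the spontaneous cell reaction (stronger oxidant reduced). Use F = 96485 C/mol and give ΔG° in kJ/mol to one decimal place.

Sn²⁺/Sn (E° = -0.12 V) is the cathode; Co²⁺/Co (E° = -0.29 V) is the anode, so E°cell = +0.17 V.
Balancing electrons gives n = 2 (lcm of 2 and 2).
ΔG° = −nFE° = −(2)(96485)(+0.17) = -32,805 J = -32.8 kJ/mol.

-32.8 kJ/mol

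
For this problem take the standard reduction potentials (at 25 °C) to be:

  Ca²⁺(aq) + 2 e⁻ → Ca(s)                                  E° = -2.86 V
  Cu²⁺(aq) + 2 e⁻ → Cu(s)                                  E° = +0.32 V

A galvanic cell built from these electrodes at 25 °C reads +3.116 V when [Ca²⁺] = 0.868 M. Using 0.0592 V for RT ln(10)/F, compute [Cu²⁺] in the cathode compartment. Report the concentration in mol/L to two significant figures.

0.0060 M

Cu²⁺/Cu is the cathode, Ca²⁺/Ca the anode: E°cell = +3.18 V, n = 2.
Overall reaction: Cu²⁺(aq) + Ca(s) → Cu(s) + Ca²⁺(aq); Q = [Ca²⁺]^1/[Cu²⁺]^1.
From E = E° − (0.0592/n) log Q: log Q = (E° − E)·n/0.0592 = (+3.18 − (+3.116))·2/0.0592 = 2.1622.
So 1·log[Cu²⁺] = 1·log(0.868) − log Q = -0.0615 − (2.1622) = -2.2237; [Cu²⁺] = 10^(-2.2237) ≈ 0.0060 M.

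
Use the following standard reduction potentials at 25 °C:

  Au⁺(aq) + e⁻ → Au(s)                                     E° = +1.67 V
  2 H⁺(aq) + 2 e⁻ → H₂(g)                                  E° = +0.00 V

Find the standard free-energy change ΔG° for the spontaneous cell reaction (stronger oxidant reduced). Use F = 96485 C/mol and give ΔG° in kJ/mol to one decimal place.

Au⁺/Au (E° = +1.67 V) is the cathode; H⁺/H₂ (E° = +0.00 V) is the anode, so E°cell = +1.67 V.
Balancing electrons gives n = 2 (lcm of 1 and 2).
ΔG° = −nFE° = −(2)(96485)(+1.67) = -322,260 J = -322.3 kJ/mol.

-322.3 kJ/mol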